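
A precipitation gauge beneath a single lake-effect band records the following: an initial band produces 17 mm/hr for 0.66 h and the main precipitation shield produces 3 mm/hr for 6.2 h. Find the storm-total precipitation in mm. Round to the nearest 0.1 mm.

Total = Σ Rᵢ Δtᵢ = 17 × 0.66 + 3 × 6.2
      = 11.22 + 18.6 = 29.8 mm.

total ≈ 29.8 mm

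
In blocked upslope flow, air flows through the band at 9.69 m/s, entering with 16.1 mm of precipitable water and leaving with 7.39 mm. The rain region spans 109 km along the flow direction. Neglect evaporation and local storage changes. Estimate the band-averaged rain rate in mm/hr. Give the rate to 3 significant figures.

Column moisture flux per unit crosswind length is F = V × PW.
Inflow: F_in = 9.69 × 16.1 = 156.009 mm·m/s
Outflow: F_out = 9.69 × 7.39 = 71.6091 mm·m/s
Steady-state rate R = (F_in − F_out)/L = (156.009 − 71.6091) / 109000 m = 7.743e-04 mm/s.
R = 7.743e-04 × 3600 = 2.79 mm/hr.

R ≈ 2.79 mm/hr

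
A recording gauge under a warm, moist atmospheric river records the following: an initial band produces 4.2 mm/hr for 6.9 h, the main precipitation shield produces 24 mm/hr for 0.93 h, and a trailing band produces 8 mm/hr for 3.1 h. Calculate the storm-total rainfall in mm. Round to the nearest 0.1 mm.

total ≈ 76.1 mm

Total = Σ Rᵢ Δtᵢ = 4.2 × 6.9 + 24 × 0.93 + 8 × 3.1
      = 28.98 + 22.32 + 24.8 = 76.1 mm.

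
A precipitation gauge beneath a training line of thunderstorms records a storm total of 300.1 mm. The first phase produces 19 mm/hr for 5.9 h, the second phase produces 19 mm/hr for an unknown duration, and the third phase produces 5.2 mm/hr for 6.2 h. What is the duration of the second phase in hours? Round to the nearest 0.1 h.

Known phases: 19 × 5.9 + 5.2 × 6.2 = 112.1 + 32.24 = 144.34 mm.
Remaining depth = 300.1 − 144.34 = 155.76 mm.
Duration = 155.76 / 19 = 8.2 h.

duration ≈ 8.2 h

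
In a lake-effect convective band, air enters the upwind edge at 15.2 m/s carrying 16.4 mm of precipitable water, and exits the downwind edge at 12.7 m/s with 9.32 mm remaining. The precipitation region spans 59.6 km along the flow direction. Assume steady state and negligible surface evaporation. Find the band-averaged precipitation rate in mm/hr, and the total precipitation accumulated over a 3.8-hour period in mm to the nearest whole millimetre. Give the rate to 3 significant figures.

R ≈ 7.91 mm/hr; total ≈ 30 mm

Column moisture flux per unit crosswind length is F = V × PW.
Inflow: F_in = 15.2 × 16.4 = 249.28 mm·m/s
Outflow: F_out = 12.7 × 9.32 = 118.364 mm·m/s
Steady-state rate R = (F_in − F_out)/L = (249.28 − 118.364) / 59600 m = 2.197e-03 mm/s.
R = 2.197e-03 × 3600 = 7.91 mm/hr.
Over 3.8 h: total = 7.91 × 3.8 = 30.058 ≈ 30 mm.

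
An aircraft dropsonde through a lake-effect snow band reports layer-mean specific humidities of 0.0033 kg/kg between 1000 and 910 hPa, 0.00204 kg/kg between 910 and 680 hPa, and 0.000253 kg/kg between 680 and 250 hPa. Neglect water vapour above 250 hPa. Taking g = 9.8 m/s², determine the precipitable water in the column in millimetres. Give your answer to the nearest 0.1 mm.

Precipitable water is the column-integrated vapour mass per unit area: PW = (1/g) Σ q̄ Δp, with q in kg/kg and Δp in Pa (1 kg/m² of water = 1 mm).
Layer 1000–910 hPa: Δp = 90 hPa = 9000 Pa, q̄ = 0.0033 kg/kg → 0.0033 × 9000 / 9.8 = 3.03 mm
Layer 910–680 hPa: Δp = 230 hPa = 23000 Pa, q̄ = 0.00204 kg/kg → 0.00204 × 23000 / 9.8 = 4.79 mm
Layer 680–250 hPa: Δp = 430 hPa = 43000 Pa, q̄ = 0.000253 kg/kg → 0.000253 × 43000 / 9.8 = 1.11 mm
PW = 3.03 + 4.79 + 1.11 = 8.93 ≈ 8.9 mm.

PW ≈ 8.9 mm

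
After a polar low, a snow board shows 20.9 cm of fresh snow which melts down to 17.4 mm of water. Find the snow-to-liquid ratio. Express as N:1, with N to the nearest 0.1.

ratio ≈ 12.0

Ratio = snow depth / SWE = 209 mm / 17.4 mm = 12.0, i.e. 12.0:1.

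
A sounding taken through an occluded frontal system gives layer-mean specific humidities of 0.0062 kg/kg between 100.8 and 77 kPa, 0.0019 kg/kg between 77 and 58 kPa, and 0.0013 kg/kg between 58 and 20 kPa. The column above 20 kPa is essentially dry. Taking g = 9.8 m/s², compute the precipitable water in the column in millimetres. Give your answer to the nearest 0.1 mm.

Precipitable water is the column-integrated vapour mass per unit area: PW = (1/g) Σ q̄ Δp, with q in kg/kg and Δp in Pa (1 kg/m² of water = 1 mm).
Layer 100.8–77 kPa: Δp = 238 hPa = 23800 Pa, q̄ = 0.0062 kg/kg → 0.0062 × 23800 / 9.8 = 15.06 mm
Layer 77–58 kPa: Δp = 190 hPa = 19000 Pa, q̄ = 0.0019 kg/kg → 0.0019 × 19000 / 9.8 = 3.68 mm
Layer 58–20 kPa: Δp = 380 hPa = 38000 Pa, q̄ = 0.0013 kg/kg → 0.0013 × 38000 / 9.8 = 5.04 mm
PW = 15.06 + 3.68 + 5.04 = 23.78 ≈ 23.8 mm.

PW ≈ 23.8 mm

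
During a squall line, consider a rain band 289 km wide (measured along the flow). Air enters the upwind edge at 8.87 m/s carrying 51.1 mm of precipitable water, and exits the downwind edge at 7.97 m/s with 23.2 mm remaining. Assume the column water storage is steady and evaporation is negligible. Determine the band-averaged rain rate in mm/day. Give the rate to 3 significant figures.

R ≈ 80.2 mm/day

Column moisture flux per unit crosswind length is F = V × PW.
Inflow: F_in = 8.87 × 51.1 = 453.257 mm·m/s
Outflow: F_out = 7.97 × 23.2 = 184.904 mm·m/s
Steady-state rate R = (F_in − F_out)/L = (453.257 − 184.904) / 289000 m = 9.286e-04 mm/s.
R = 9.286e-04 × 3600 × 24 = 80.2 mm/day.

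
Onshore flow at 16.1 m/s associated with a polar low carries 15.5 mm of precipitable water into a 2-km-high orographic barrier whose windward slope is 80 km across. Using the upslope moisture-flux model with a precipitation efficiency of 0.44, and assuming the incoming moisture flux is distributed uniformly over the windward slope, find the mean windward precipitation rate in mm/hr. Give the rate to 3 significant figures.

R ≈ 4.94 mm/hr

Incoming column moisture flux per unit ridge length: F = V × PW = 16.1 × 15.5 = 249.55 mm·m/s.
Spread over the 80 km slope with efficiency ε = 0.44: R = ε·F/W = 0.44 × 249.55 / 80000 m = 1.373e-03 mm/s.
R = 1.373e-03 × 3600 = 4.94 mm/hr.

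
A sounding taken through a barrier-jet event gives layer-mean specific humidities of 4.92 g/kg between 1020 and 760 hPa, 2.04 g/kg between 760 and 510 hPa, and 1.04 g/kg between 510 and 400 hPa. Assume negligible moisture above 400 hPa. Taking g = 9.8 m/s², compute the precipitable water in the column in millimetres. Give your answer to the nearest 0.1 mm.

PW ≈ 19.4 mm

Precipitable water is the column-integrated vapour mass per unit area: PW = (1/g) Σ q̄ Δp, with q in kg/kg and Δp in Pa (1 kg/m² of water = 1 mm).
Layer 1020–760 hPa: Δp = 260 hPa = 26000 Pa, q̄ = 0.00492 kg/kg → 0.00492 × 26000 / 9.8 = 13.05 mm
Layer 760–510 hPa: Δp = 250 hPa = 25000 Pa, q̄ = 0.00204 kg/kg → 0.00204 × 25000 / 9.8 = 5.20 mm
Layer 510–400 hPa: Δp = 110 hPa = 11000 Pa, q̄ = 0.00104 kg/kg → 0.00104 × 11000 / 9.8 = 1.17 mm
PW = 13.05 + 5.20 + 1.17 = 19.42 ≈ 19.4 mm.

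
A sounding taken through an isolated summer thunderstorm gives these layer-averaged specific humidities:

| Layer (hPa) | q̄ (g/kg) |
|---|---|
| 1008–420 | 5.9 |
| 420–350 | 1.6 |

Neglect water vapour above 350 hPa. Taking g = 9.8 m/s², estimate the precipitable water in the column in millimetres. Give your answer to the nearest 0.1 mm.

PW ≈ 36.5 mm

Precipitable water is the column-integrated vapour mass per unit area: PW = (1/g) Σ q̄ Δp, with q in kg/kg and Δp in Pa (1 kg/m² of water = 1 mm).
Layer 1008–420 hPa: Δp = 588 hPa = 58800 Pa, q̄ = 0.0059 kg/kg → 0.0059 × 58800 / 9.8 = 35.40 mm
Layer 420–350 hPa: Δp = 70 hPa = 7000 Pa, q̄ = 0.0016 kg/kg → 0.0016 × 7000 / 9.8 = 1.14 mm
PW = 35.40 + 1.14 = 36.54 ≈ 36.5 mm.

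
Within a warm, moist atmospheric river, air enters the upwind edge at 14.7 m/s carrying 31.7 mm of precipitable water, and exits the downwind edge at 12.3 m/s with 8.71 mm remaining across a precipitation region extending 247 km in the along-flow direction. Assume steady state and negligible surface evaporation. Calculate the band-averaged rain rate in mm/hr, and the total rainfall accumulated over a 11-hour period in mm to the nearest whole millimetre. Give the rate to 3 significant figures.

R ≈ 5.23 mm/hr; total ≈ 58 mm

Column moisture flux per unit crosswind length is F = V × PW.
Inflow: F_in = 14.7 × 31.7 = 465.99 mm·m/s
Outflow: F_out = 12.3 × 8.71 = 107.133 mm·m/s
Steady-state rate R = (F_in − F_out)/L = (465.99 − 107.133) / 247000 m = 1.453e-03 mm/s.
R = 1.453e-03 × 3600 = 5.23 mm/hr.
Over 11 h: total = 5.23 × 11 = 57.53 ≈ 58 mm.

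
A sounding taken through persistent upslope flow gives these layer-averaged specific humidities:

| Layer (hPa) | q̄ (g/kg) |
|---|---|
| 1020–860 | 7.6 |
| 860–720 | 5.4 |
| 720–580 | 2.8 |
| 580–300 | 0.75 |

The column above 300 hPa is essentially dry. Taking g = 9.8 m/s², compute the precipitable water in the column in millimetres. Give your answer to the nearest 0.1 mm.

Precipitable water is the column-integrated vapour mass per unit area: PW = (1/g) Σ q̄ Δp, with q in kg/kg and Δp in Pa (1 kg/m² of water = 1 mm).
Layer 1020–860 hPa: Δp = 160 hPa = 16000 Pa, q̄ = 0.0076 kg/kg → 0.0076 × 16000 / 9.8 = 12.41 mm
Layer 860–720 hPa: Δp = 140 hPa = 14000 Pa, q̄ = 0.0054 kg/kg → 0.0054 × 14000 / 9.8 = 7.71 mm
Layer 720–580 hPa: Δp = 140 hPa = 14000 Pa, q̄ = 0.0028 kg/kg → 0.0028 × 14000 / 9.8 = 4.00 mm
Layer 580–300 hPa: Δp = 280 hPa = 28000 Pa, q̄ = 0.00075 kg/kg → 0.00075 × 28000 / 9.8 = 2.14 mm
PW = 12.41 + 7.71 + 4.00 + 2.14 = 26.26 ≈ 26.3 mm.

PW ≈ 26.3 mm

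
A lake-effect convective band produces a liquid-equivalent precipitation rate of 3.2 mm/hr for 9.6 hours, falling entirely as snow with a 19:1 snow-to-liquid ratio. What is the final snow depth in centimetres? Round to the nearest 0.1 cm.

snow depth ≈ 58.4 cm

Liquid-equivalent depth = 3.2 × 9.6 = 30.72 mm.
Snow depth = 30.72 mm × 19 = 583.68 mm = 58.4 cm.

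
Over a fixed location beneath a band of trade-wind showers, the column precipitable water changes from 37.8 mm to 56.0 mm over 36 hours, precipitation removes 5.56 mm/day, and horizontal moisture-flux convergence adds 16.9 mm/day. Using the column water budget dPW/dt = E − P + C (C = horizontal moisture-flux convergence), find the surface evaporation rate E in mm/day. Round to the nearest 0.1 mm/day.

E ≈ 0.8 mm/day

dPW/dt = (56.0 − 37.8) mm / (36/24 day) = +12.133 mm/day.
E = dPW/dt + P − C = (+12.133) + 5.56 − (16.9) = 0.8 mm/day.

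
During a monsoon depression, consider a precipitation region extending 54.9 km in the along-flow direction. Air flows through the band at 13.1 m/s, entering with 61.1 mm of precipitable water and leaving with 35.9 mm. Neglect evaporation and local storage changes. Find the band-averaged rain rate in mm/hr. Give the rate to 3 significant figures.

R ≈ 21.6 mm/hr

Column moisture flux per unit crosswind length is F = V × PW.
Inflow: F_in = 13.1 × 61.1 = 800.41 mm·m/s
Outflow: F_out = 13.1 × 35.9 = 470.29 mm·m/s
Steady-state rate R = (F_in − F_out)/L = (800.41 − 470.29) / 54900 m = 6.013e-03 mm/s.
R = 6.013e-03 × 3600 = 21.6 mm/hr.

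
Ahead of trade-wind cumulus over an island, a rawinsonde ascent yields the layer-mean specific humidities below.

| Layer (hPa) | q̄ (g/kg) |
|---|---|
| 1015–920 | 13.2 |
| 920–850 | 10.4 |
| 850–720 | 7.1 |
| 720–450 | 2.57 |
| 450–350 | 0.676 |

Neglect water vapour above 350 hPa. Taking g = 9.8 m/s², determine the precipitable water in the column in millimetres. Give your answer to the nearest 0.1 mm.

PW ≈ 37.4 mm

Precipitable water is the column-integrated vapour mass per unit area: PW = (1/g) Σ q̄ Δp, with q in kg/kg and Δp in Pa (1 kg/m² of water = 1 mm).
Layer 1015–920 hPa: Δp = 95 hPa = 9500 Pa, q̄ = 0.0132 kg/kg → 0.0132 × 9500 / 9.8 = 12.80 mm
Layer 920–850 hPa: Δp = 70 hPa = 7000 Pa, q̄ = 0.0104 kg/kg → 0.0104 × 7000 / 9.8 = 7.43 mm
Layer 850–720 hPa: Δp = 130 hPa = 13000 Pa, q̄ = 0.0071 kg/kg → 0.0071 × 13000 / 9.8 = 9.42 mm
Layer 720–450 hPa: Δp = 270 hPa = 27000 Pa, q̄ = 0.00257 kg/kg → 0.00257 × 27000 / 9.8 = 7.08 mm
Layer 450–350 hPa: Δp = 100 hPa = 10000 Pa, q̄ = 0.000676 kg/kg → 0.000676 × 10000 / 9.8 = 0.69 mm
PW = 12.80 + 7.43 + 9.42 + 7.08 + 0.69 = 37.42 ≈ 37.4 mm.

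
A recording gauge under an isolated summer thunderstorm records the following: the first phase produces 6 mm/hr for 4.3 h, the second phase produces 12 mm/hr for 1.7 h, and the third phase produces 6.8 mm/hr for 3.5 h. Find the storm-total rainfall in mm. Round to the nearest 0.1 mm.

total ≈ 70.0 mm

Total = Σ Rᵢ Δtᵢ = 6 × 4.3 + 12 × 1.7 + 6.8 × 3.5
      = 25.8 + 20.4 + 23.8 = 70.0 mm.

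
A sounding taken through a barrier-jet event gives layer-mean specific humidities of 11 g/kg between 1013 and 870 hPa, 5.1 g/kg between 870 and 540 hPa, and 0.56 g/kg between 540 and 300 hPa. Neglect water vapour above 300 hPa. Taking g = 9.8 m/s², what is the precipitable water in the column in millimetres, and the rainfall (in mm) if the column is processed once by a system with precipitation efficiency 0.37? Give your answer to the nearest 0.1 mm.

PW ≈ 34.6 mm; rainfall ≈ 12.8 mm

Precipitable water is the column-integrated vapour mass per unit area: PW = (1/g) Σ q̄ Δp, with q in kg/kg and Δp in Pa (1 kg/m² of water = 1 mm).
Layer 1013–870 hPa: Δp = 143 hPa = 14300 Pa, q̄ = 0.011 kg/kg → 0.011 × 14300 / 9.8 = 16.05 mm
Layer 870–540 hPa: Δp = 330 hPa = 33000 Pa, q̄ = 0.0051 kg/kg → 0.0051 × 33000 / 9.8 = 17.17 mm
Layer 540–300 hPa: Δp = 240 hPa = 24000 Pa, q̄ = 0.00056 kg/kg → 0.00056 × 24000 / 9.8 = 1.37 mm
PW = 16.05 + 17.17 + 1.37 = 34.59 ≈ 34.6 mm.
Rainfall = ε × PW = 0.37 × 34.6 = 12.8 mm.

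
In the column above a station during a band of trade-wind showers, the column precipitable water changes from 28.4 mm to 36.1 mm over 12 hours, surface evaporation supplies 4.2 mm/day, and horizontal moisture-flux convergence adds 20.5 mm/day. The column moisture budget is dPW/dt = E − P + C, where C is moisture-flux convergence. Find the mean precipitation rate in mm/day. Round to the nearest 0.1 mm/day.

dPW/dt = (36.1 − 28.4) mm / (12/24 day) = +15.400 mm/day.
P = E + C − dPW/dt = 4.2 + (20.5) − (+15.400) = 9.3 mm/day.

P ≈ 9.3 mm/day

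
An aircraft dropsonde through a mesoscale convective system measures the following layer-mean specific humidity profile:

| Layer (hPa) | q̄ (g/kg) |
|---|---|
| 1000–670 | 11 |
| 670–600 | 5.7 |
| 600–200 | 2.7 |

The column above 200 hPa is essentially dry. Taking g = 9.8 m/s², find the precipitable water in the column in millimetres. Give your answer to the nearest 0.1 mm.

PW ≈ 52.1 mm

Precipitable water is the column-integrated vapour mass per unit area: PW = (1/g) Σ q̄ Δp, with q in kg/kg and Δp in Pa (1 kg/m² of water = 1 mm).
Layer 1000–670 hPa: Δp = 330 hPa = 33000 Pa, q̄ = 0.011 kg/kg → 0.011 × 33000 / 9.8 = 37.04 mm
Layer 670–600 hPa: Δp = 70 hPa = 7000 Pa, q̄ = 0.0057 kg/kg → 0.0057 × 7000 / 9.8 = 4.07 mm
Layer 600–200 hPa: Δp = 400 hPa = 40000 Pa, q̄ = 0.0027 kg/kg → 0.0027 × 40000 / 9.8 = 11.02 mm
PW = 37.04 + 4.07 + 11.02 = 52.13 ≈ 52.1 mm.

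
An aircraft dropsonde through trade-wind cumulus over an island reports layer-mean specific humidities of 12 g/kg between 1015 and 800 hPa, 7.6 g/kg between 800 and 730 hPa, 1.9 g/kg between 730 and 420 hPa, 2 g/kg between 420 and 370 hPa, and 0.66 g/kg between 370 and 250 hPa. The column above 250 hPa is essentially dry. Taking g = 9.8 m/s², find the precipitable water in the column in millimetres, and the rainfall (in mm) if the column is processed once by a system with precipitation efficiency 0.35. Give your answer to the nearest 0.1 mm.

PW ≈ 39.6 mm; rainfall ≈ 13.9 mm

Precipitable water is the column-integrated vapour mass per unit area: PW = (1/g) Σ q̄ Δp, with q in kg/kg and Δp in Pa (1 kg/m² of water = 1 mm).
Layer 1015–800 hPa: Δp = 215 hPa = 21500 Pa, q̄ = 0.012 kg/kg → 0.012 × 21500 / 9.8 = 26.33 mm
Layer 800–730 hPa: Δp = 70 hPa = 7000 Pa, q̄ = 0.0076 kg/kg → 0.0076 × 7000 / 9.8 = 5.43 mm
Layer 730–420 hPa: Δp = 310 hPa = 31000 Pa, q̄ = 0.0019 kg/kg → 0.0019 × 31000 / 9.8 = 6.01 mm
Layer 420–370 hPa: Δp = 50 hPa = 5000 Pa, q̄ = 0.002 kg/kg → 0.002 × 5000 / 9.8 = 1.02 mm
Layer 370–250 hPa: Δp = 120 hPa = 12000 Pa, q̄ = 0.00066 kg/kg → 0.00066 × 12000 / 9.8 = 0.81 mm
PW = 26.33 + 5.43 + 6.01 + 1.02 + 0.81 = 39.60 ≈ 39.6 mm.
Rainfall = ε × PW = 0.35 × 39.6 = 13.9 mm.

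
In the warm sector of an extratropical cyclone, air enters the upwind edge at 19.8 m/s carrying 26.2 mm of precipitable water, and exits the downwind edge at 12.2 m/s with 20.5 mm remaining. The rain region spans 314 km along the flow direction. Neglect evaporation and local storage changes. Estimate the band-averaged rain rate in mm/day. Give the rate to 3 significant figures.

Column moisture flux per unit crosswind length is F = V × PW.
Inflow: F_in = 19.8 × 26.2 = 518.76 mm·m/s
Outflow: F_out = 12.2 × 20.5 = 250.1 mm·m/s
Steady-state rate R = (F_in − F_out)/L = (518.76 − 250.1) / 314000 m = 8.556e-04 mm/s.
R = 8.556e-04 × 3600 × 24 = 73.9 mm/day.

R ≈ 73.9 mm/day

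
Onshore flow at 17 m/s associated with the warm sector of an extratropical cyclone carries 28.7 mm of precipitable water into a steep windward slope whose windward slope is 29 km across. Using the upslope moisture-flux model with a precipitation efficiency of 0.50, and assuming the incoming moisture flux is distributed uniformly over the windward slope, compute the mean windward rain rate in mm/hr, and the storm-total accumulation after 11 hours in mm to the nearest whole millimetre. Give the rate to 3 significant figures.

Incoming column moisture flux per unit ridge length: F = V × PW = 17 × 28.7 = 487.9 mm·m/s.
Spread over the 29 km slope with efficiency ε = 0.50: R = ε·F/W = 0.50 × 487.9 / 29000 m = 8.412e-03 mm/s.
R = 8.412e-03 × 3600 = 30.3 mm/hr.
Over 11 h: total = 30.3 × 11 = 333.3 ≈ 333 mm.

R ≈ 30.3 mm/hr; total ≈ 333 mm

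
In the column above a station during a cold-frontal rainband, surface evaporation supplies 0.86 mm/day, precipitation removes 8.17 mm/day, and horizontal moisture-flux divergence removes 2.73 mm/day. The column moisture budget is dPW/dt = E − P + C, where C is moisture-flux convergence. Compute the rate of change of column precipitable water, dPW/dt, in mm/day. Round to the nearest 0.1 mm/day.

dPW/dt ≈ -10.0 mm/day

dPW/dt = E − P + C = 0.86 − 8.17 + (-2.73) = -10.0 mm/day.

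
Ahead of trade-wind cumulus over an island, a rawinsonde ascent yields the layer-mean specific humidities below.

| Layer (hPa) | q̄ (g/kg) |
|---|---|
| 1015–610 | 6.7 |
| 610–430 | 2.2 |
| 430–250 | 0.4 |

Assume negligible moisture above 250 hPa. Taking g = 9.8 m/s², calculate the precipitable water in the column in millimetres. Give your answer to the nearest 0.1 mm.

PW ≈ 32.5 mm

Precipitable water is the column-integrated vapour mass per unit area: PW = (1/g) Σ q̄ Δp, with q in kg/kg and Δp in Pa (1 kg/m² of water = 1 mm).
Layer 1015–610 hPa: Δp = 405 hPa = 40500 Pa, q̄ = 0.0067 kg/kg → 0.0067 × 40500 / 9.8 = 27.69 mm
Layer 610–430 hPa: Δp = 180 hPa = 18000 Pa, q̄ = 0.0022 kg/kg → 0.0022 × 18000 / 9.8 = 4.04 mm
Layer 430–250 hPa: Δp = 180 hPa = 18000 Pa, q̄ = 0.0004 kg/kg → 0.0004 × 18000 / 9.8 = 0.73 mm
PW = 27.69 + 4.04 + 0.73 = 32.46 ≈ 32.5 mm.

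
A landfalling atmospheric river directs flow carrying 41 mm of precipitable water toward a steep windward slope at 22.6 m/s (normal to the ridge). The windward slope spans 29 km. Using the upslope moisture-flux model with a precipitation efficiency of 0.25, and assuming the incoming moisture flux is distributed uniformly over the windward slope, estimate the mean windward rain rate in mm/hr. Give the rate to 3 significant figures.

R ≈ 28.8 mm/hr

Incoming column moisture flux per unit ridge length: F = V × PW = 22.6 × 41 = 926.6 mm·m/s.
Spread over the 29 km slope with efficiency ε = 0.25: R = ε·F/W = 0.25 × 926.6 / 29000 m = 7.988e-03 mm/s.
R = 7.988e-03 × 3600 = 28.8 mm/hr.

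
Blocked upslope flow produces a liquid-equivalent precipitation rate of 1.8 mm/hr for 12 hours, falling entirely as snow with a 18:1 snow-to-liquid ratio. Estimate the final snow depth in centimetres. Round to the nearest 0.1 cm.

snow depth ≈ 38.9 cm

Liquid-equivalent depth = 1.8 × 12 = 21.6 mm.
Snow depth = 21.6 mm × 18 = 388.8 mm = 38.9 cm.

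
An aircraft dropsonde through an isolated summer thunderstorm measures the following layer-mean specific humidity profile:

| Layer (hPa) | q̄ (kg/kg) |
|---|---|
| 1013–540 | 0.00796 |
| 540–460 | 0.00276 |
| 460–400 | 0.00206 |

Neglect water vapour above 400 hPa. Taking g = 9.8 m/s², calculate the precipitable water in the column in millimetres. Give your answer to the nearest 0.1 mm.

Precipitable water is the column-integrated vapour mass per unit area: PW = (1/g) Σ q̄ Δp, with q in kg/kg and Δp in Pa (1 kg/m² of water = 1 mm).
Layer 1013–540 hPa: Δp = 473 hPa = 47300 Pa, q̄ = 0.00796 kg/kg → 0.00796 × 47300 / 9.8 = 38.42 mm
Layer 540–460 hPa: Δp = 80 hPa = 8000 Pa, q̄ = 0.00276 kg/kg → 0.00276 × 8000 / 9.8 = 2.25 mm
Layer 460–400 hPa: Δp = 60 hPa = 6000 Pa, q̄ = 0.00206 kg/kg → 0.00206 × 6000 / 9.8 = 1.26 mm
PW = 38.42 + 2.25 + 1.26 = 41.93 ≈ 41.9 mm.

PW ≈ 41.9 mm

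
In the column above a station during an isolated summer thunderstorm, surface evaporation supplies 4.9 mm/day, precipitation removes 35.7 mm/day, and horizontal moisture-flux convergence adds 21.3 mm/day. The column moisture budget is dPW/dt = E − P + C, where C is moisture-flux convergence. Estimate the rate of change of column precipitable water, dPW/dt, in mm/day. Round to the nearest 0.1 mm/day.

dPW/dt = E − P + C = 4.9 − 35.7 + (21.3) = -9.5 mm/day.

dPW/dt ≈ -9.5 mm/day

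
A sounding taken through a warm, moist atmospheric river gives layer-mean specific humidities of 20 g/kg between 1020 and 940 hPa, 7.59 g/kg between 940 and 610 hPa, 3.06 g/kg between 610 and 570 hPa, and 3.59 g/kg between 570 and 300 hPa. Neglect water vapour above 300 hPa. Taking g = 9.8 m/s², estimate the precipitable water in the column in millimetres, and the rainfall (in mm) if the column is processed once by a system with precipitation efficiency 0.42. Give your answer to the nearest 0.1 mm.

PW ≈ 53.0 mm; rainfall ≈ 22.3 mm

Precipitable water is the column-integrated vapour mass per unit area: PW = (1/g) Σ q̄ Δp, with q in kg/kg and Δp in Pa (1 kg/m² of water = 1 mm).
Layer 1020–940 hPa: Δp = 80 hPa = 8000 Pa, q̄ = 0.02 kg/kg → 0.02 × 8000 / 9.8 = 16.33 mm
Layer 940–610 hPa: Δp = 330 hPa = 33000 Pa, q̄ = 0.00759 kg/kg → 0.00759 × 33000 / 9.8 = 25.56 mm
Layer 610–570 hPa: Δp = 40 hPa = 4000 Pa, q̄ = 0.00306 kg/kg → 0.00306 × 4000 / 9.8 = 1.25 mm
Layer 570–300 hPa: Δp = 270 hPa = 27000 Pa, q̄ = 0.00359 kg/kg → 0.00359 × 27000 / 9.8 = 9.89 mm
PW = 16.33 + 25.56 + 1.25 + 9.89 = 53.03 ≈ 53.0 mm.
Rainfall = ε × PW = 0.42 × 53.0 = 22.3 mm.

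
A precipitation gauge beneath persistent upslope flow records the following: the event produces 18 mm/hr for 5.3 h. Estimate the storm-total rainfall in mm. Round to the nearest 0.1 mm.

total ≈ 95.4 mm

Total = Σ Rᵢ Δtᵢ = 18 × 5.3
      = 95.4 = 95.4 mm.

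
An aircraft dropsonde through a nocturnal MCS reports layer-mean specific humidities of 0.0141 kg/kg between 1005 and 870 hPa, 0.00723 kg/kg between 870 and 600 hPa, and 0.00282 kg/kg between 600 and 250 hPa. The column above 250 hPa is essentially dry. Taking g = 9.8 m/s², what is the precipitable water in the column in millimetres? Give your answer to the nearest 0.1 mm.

PW ≈ 49.4 mm

Precipitable water is the column-integrated vapour mass per unit area: PW = (1/g) Σ q̄ Δp, with q in kg/kg and Δp in Pa (1 kg/m² of water = 1 mm).
Layer 1005–870 hPa: Δp = 135 hPa = 13500 Pa, q̄ = 0.0141 kg/kg → 0.0141 × 13500 / 9.8 = 19.42 mm
Layer 870–600 hPa: Δp = 270 hPa = 27000 Pa, q̄ = 0.00723 kg/kg → 0.00723 × 27000 / 9.8 = 19.92 mm
Layer 600–250 hPa: Δp = 350 hPa = 35000 Pa, q̄ = 0.00282 kg/kg → 0.00282 × 35000 / 9.8 = 10.07 mm
PW = 19.42 + 19.92 + 10.07 = 49.41 ≈ 49.4 mm.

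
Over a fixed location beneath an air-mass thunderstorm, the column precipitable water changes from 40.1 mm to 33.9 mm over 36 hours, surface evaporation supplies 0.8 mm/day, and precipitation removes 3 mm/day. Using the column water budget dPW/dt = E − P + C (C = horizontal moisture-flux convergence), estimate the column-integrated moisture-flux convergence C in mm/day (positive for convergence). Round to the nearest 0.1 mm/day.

C ≈ -1.9 mm/day

dPW/dt = (33.9 − 40.1) mm / (36/24 day) = -4.133 mm/day.
C = dPW/dt − E + P = (-4.133) − 0.8 + 3 = -1.9 mm/day.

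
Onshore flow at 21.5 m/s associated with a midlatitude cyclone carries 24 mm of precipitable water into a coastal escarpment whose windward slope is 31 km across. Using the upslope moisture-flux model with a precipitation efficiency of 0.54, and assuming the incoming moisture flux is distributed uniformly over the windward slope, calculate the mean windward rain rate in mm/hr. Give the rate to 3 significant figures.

Incoming column moisture flux per unit ridge length: F = V × PW = 21.5 × 24 = 516 mm·m/s.
Spread over the 31 km slope with efficiency ε = 0.54: R = ε·F/W = 0.54 × 516 / 31000 m = 8.988e-03 mm/s.
R = 8.988e-03 × 3600 = 32.4 mm/hr.

R ≈ 32.4 mm/hr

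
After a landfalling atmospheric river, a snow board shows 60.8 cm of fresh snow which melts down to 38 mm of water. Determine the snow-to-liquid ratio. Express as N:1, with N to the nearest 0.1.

Ratio = snow depth / SWE = 608 mm / 38 mm = 16.0, i.e. 16.0:1.

ratio ≈ 16.0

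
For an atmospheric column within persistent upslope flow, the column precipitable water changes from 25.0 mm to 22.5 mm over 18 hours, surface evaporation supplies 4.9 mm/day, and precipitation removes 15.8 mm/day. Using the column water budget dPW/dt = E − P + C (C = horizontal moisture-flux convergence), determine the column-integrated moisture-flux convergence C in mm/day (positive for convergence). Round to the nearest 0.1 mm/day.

C ≈ 7.6 mm/day

dPW/dt = (22.5 − 25.0) mm / (18/24 day) = -3.333 mm/day.
C = dPW/dt − E + P = (-3.333) − 4.9 + 15.8 = 7.6 mm/day.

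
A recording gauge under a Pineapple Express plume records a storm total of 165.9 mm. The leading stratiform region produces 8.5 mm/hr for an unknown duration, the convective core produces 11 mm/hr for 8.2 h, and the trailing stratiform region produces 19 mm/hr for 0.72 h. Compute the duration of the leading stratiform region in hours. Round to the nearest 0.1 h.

Known phases: 11 × 8.2 + 19 × 0.72 = 90.2 + 13.68 = 103.88 mm.
Remaining depth = 165.9 − 103.88 = 62.02 mm.
Duration = 62.02 / 8.5 = 7.3 h.

duration ≈ 7.3 h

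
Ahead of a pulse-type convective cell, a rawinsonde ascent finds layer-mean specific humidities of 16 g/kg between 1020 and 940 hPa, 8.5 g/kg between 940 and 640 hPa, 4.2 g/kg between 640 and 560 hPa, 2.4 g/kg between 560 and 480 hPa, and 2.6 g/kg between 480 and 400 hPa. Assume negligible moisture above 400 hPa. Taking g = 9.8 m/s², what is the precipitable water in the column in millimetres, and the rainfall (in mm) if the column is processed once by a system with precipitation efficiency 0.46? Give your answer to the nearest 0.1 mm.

PW ≈ 46.6 mm; rainfall ≈ 21.4 mm

Precipitable water is the column-integrated vapour mass per unit area: PW = (1/g) Σ q̄ Δp, with q in kg/kg and Δp in Pa (1 kg/m² of water = 1 mm).
Layer 1020–940 hPa: Δp = 80 hPa = 8000 Pa, q̄ = 0.016 kg/kg → 0.016 × 8000 / 9.8 = 13.06 mm
Layer 940–640 hPa: Δp = 300 hPa = 30000 Pa, q̄ = 0.0085 kg/kg → 0.0085 × 30000 / 9.8 = 26.02 mm
Layer 640–560 hPa: Δp = 80 hPa = 8000 Pa, q̄ = 0.0042 kg/kg → 0.0042 × 8000 / 9.8 = 3.43 mm
Layer 560–480 hPa: Δp = 80 hPa = 8000 Pa, q̄ = 0.0024 kg/kg → 0.0024 × 8000 / 9.8 = 1.96 mm
Layer 480–400 hPa: Δp = 80 hPa = 8000 Pa, q̄ = 0.0026 kg/kg → 0.0026 × 8000 / 9.8 = 2.12 mm
PW = 13.06 + 26.02 + 3.43 + 1.96 + 2.12 = 46.59 ≈ 46.6 mm.
Rainfall = ε × PW = 0.46 × 46.6 = 21.4 mm.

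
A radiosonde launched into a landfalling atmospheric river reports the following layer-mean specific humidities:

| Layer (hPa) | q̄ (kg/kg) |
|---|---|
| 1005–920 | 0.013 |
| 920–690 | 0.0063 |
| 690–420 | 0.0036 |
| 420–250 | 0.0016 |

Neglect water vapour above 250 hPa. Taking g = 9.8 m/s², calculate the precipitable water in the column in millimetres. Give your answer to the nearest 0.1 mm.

PW ≈ 38.8 mm

Precipitable water is the column-integrated vapour mass per unit area: PW = (1/g) Σ q̄ Δp, with q in kg/kg and Δp in Pa (1 kg/m² of water = 1 mm).
Layer 1005–920 hPa: Δp = 85 hPa = 8500 Pa, q̄ = 0.013 kg/kg → 0.013 × 8500 / 9.8 = 11.28 mm
Layer 920–690 hPa: Δp = 230 hPa = 23000 Pa, q̄ = 0.0063 kg/kg → 0.0063 × 23000 / 9.8 = 14.79 mm
Layer 690–420 hPa: Δp = 270 hPa = 27000 Pa, q̄ = 0.0036 kg/kg → 0.0036 × 27000 / 9.8 = 9.92 mm
Layer 420–250 hPa: Δp = 170 hPa = 17000 Pa, q̄ = 0.0016 kg/kg → 0.0016 × 17000 / 9.8 = 2.78 mm
PW = 11.28 + 14.79 + 9.92 + 2.78 = 38.77 ≈ 38.8 mm.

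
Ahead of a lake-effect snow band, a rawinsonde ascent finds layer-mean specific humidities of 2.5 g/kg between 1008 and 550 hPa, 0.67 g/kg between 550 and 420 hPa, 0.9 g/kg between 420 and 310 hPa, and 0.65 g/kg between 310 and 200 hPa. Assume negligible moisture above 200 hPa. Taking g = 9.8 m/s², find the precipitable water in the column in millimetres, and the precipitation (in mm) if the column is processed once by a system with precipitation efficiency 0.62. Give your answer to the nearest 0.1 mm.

PW ≈ 14.3 mm; precipitation ≈ 8.9 mm

Precipitable water is the column-integrated vapour mass per unit area: PW = (1/g) Σ q̄ Δp, with q in kg/kg and Δp in Pa (1 kg/m² of water = 1 mm).
Layer 1008–550 hPa: Δp = 458 hPa = 45800 Pa, q̄ = 0.0025 kg/kg → 0.0025 × 45800 / 9.8 = 11.68 mm
Layer 550–420 hPa: Δp = 130 hPa = 13000 Pa, q̄ = 0.00067 kg/kg → 0.00067 × 13000 / 9.8 = 0.89 mm
Layer 420–310 hPa: Δp = 110 hPa = 11000 Pa, q̄ = 0.0009 kg/kg → 0.0009 × 11000 / 9.8 = 1.01 mm
Layer 310–200 hPa: Δp = 110 hPa = 11000 Pa, q̄ = 0.00065 kg/kg → 0.00065 × 11000 / 9.8 = 0.73 mm
PW = 11.68 + 0.89 + 1.01 + 0.73 = 14.31 ≈ 14.3 mm.
Precipitation = ε × PW = 0.62 × 14.3 = 8.9 mm.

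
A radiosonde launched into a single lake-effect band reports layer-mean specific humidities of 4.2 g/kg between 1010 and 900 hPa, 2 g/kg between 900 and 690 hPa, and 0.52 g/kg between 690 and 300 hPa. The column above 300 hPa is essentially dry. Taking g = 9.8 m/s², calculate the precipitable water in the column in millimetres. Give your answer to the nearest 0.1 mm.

Precipitable water is the column-integrated vapour mass per unit area: PW = (1/g) Σ q̄ Δp, with q in kg/kg and Δp in Pa (1 kg/m² of water = 1 mm).
Layer 1010–900 hPa: Δp = 110 hPa = 11000 Pa, q̄ = 0.0042 kg/kg → 0.0042 × 11000 / 9.8 = 4.71 mm
Layer 900–690 hPa: Δp = 210 hPa = 21000 Pa, q̄ = 0.002 kg/kg → 0.002 × 21000 / 9.8 = 4.29 mm
Layer 690–300 hPa: Δp = 390 hPa = 39000 Pa, q̄ = 0.00052 kg/kg → 0.00052 × 39000 / 9.8 = 2.07 mm
PW = 4.71 + 4.29 + 2.07 = 11.07 ≈ 11.1 mm.

PW ≈ 11.1 mm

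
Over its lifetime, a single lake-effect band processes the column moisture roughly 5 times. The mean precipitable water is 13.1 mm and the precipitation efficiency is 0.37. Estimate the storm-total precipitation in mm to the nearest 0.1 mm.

precipitation ≈ 24.2 mm

Each cycle deposits ε × PW = 0.37 × 13.1 = 4.847 mm.
Over 5 cycles: 5 × 4.847 = 24.2 mm.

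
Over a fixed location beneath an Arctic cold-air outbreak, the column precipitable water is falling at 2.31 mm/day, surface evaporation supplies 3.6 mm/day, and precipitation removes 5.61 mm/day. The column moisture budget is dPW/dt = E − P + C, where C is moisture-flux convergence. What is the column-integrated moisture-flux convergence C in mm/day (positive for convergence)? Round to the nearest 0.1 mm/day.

C ≈ -0.3 mm/day

dPW/dt = -2.31 mm/day.
C = dPW/dt − E + P = (-2.31) − 3.6 + 5.61 = -0.3 mm/day.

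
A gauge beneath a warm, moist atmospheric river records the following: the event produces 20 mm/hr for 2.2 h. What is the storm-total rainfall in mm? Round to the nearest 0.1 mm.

total ≈ 44.0 mm

Total = Σ Rᵢ Δtᵢ = 20 × 2.2
      = 44 = 44.0 mm.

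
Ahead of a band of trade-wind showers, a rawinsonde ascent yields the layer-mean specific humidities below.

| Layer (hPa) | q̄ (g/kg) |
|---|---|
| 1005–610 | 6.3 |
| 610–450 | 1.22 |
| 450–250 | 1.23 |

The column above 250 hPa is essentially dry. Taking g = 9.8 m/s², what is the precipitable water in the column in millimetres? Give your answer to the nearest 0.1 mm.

PW ≈ 29.9 mm

Precipitable water is the column-integrated vapour mass per unit area: PW = (1/g) Σ q̄ Δp, with q in kg/kg and Δp in Pa (1 kg/m² of water = 1 mm).
Layer 1005–610 hPa: Δp = 395 hPa = 39500 Pa, q̄ = 0.0063 kg/kg → 0.0063 × 39500 / 9.8 = 25.39 mm
Layer 610–450 hPa: Δp = 160 hPa = 16000 Pa, q̄ = 0.00122 kg/kg → 0.00122 × 16000 / 9.8 = 1.99 mm
Layer 450–250 hPa: Δp = 200 hPa = 20000 Pa, q̄ = 0.00123 kg/kg → 0.00123 × 20000 / 9.8 = 2.51 mm
PW = 25.39 + 1.99 + 2.51 = 29.89 ≈ 29.9 mm.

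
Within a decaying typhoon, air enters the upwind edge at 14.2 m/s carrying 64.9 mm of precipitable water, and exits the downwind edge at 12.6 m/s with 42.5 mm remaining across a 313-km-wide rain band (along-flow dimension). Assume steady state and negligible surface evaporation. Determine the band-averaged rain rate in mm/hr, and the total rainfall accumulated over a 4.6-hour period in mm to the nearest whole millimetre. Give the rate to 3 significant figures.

Column moisture flux per unit crosswind length is F = V × PW.
Inflow: F_in = 14.2 × 64.9 = 921.58 mm·m/s
Outflow: F_out = 12.6 × 42.5 = 535.5 mm·m/s
Steady-state rate R = (F_in − F_out)/L = (921.58 − 535.5) / 313000 m = 1.233e-03 mm/s.
R = 1.233e-03 × 3600 = 4.44 mm/hr.
Over 4.6 h: total = 4.44 × 4.6 = 20.424 ≈ 20 mm.

R ≈ 4.44 mm/hr; total ≈ 20 mm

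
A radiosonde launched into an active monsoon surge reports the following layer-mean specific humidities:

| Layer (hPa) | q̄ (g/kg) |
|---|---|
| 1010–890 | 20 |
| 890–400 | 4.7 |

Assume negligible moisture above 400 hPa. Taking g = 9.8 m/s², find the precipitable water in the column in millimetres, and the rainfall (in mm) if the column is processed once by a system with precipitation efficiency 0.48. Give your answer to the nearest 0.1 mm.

Precipitable water is the column-integrated vapour mass per unit area: PW = (1/g) Σ q̄ Δp, with q in kg/kg and Δp in Pa (1 kg/m² of water = 1 mm).
Layer 1010–890 hPa: Δp = 120 hPa = 12000 Pa, q̄ = 0.02 kg/kg → 0.02 × 12000 / 9.8 = 24.49 mm
Layer 890–400 hPa: Δp = 490 hPa = 49000 Pa, q̄ = 0.0047 kg/kg → 0.0047 × 49000 / 9.8 = 23.50 mm
PW = 24.49 + 23.50 = 47.99 ≈ 48.0 mm.
Rainfall = ε × PW = 0.48 × 48.0 = 23.0 mm.

PW ≈ 48.0 mm; rainfall ≈ 23.0 mm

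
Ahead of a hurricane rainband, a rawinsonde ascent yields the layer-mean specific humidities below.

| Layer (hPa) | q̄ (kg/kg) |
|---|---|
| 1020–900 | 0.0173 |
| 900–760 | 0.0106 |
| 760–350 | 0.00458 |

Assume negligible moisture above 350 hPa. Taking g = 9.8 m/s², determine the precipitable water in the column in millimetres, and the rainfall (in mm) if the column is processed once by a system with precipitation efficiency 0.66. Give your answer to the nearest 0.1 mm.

PW ≈ 55.5 mm; rainfall ≈ 36.6 mm

Precipitable water is the column-integrated vapour mass per unit area: PW = (1/g) Σ q̄ Δp, with q in kg/kg and Δp in Pa (1 kg/m² of water = 1 mm).
Layer 1020–900 hPa: Δp = 120 hPa = 12000 Pa, q̄ = 0.0173 kg/kg → 0.0173 × 12000 / 9.8 = 21.18 mm
Layer 900–760 hPa: Δp = 140 hPa = 14000 Pa, q̄ = 0.0106 kg/kg → 0.0106 × 14000 / 9.8 = 15.14 mm
Layer 760–350 hPa: Δp = 410 hPa = 41000 Pa, q̄ = 0.00458 kg/kg → 0.00458 × 41000 / 9.8 = 19.16 mm
PW = 21.18 + 15.14 + 19.16 = 55.48 ≈ 55.5 mm.
Rainfall = ε × PW = 0.66 × 55.5 = 36.6 mm.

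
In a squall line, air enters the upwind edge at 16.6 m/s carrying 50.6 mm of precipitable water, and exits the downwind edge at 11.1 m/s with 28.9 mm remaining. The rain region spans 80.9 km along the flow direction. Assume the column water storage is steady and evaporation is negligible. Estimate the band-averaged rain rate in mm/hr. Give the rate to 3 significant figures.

Column moisture flux per unit crosswind length is F = V × PW.
Inflow: F_in = 16.6 × 50.6 = 839.96 mm·m/s
Outflow: F_out = 11.1 × 28.9 = 320.79 mm·m/s
Steady-state rate R = (F_in − F_out)/L = (839.96 − 320.79) / 80900 m = 6.417e-03 mm/s.
R = 6.417e-03 × 3600 = 23.1 mm/hr.

R ≈ 23.1 mm/hr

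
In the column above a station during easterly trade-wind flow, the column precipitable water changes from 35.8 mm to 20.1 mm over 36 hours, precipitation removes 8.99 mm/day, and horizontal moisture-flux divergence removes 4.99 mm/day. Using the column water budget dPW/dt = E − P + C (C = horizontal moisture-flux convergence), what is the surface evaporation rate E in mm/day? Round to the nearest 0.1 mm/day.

dPW/dt = (20.1 − 35.8) mm / (36/24 day) = -10.467 mm/day.
E = dPW/dt + P − C = (-10.467) + 8.99 − (-4.99) = 3.5 mm/day.

E ≈ 3.5 mm/day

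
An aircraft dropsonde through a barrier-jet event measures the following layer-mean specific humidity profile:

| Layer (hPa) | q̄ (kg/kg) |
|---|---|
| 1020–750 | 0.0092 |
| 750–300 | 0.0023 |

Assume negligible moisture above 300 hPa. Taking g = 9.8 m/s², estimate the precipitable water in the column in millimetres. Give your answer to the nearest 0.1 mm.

Precipitable water is the column-integrated vapour mass per unit area: PW = (1/g) Σ q̄ Δp, with q in kg/kg and Δp in Pa (1 kg/m² of water = 1 mm).
Layer 1020–750 hPa: Δp = 270 hPa = 27000 Pa, q̄ = 0.0092 kg/kg → 0.0092 × 27000 / 9.8 = 25.35 mm
Layer 750–300 hPa: Δp = 450 hPa = 45000 Pa, q̄ = 0.0023 kg/kg → 0.0023 × 45000 / 9.8 = 10.56 mm
PW = 25.35 + 10.56 = 35.91 ≈ 35.9 mm.

PW ≈ 35.9 mm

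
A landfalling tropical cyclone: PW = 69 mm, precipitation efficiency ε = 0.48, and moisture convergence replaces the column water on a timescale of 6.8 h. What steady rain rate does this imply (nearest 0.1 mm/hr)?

Each overturning extracts ε × PW = 0.48 × 69 = 33.12 mm.
Rate = ε·PW / τ = 33.12 / 6.8 h = 4.9 mm/hr.

R ≈ 4.9 mm/hr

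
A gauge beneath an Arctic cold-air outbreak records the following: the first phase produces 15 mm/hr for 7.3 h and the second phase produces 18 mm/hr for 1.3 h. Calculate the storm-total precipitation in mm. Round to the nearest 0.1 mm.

total ≈ 132.9 mm

Total = Σ Rᵢ Δtᵢ = 15 × 7.3 + 18 × 1.3
      = 109.5 + 23.4 = 132.9 mm.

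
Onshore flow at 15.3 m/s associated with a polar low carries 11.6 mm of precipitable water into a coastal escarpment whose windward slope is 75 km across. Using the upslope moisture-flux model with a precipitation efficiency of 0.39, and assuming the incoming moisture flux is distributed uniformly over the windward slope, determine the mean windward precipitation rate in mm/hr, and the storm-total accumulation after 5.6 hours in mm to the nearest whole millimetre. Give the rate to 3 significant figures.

R ≈ 3.32 mm/hr; total ≈ 19 mm

Incoming column moisture flux per unit ridge length: F = V × PW = 15.3 × 11.6 = 177.48 mm·m/s.
Spread over the 75 km slope with efficiency ε = 0.39: R = ε·F/W = 0.39 × 177.48 / 75000 m = 9.229e-04 mm/s.
R = 9.229e-04 × 3600 = 3.32 mm/hr.
Over 5.6 h: total = 3.32 × 5.6 = 18.592 ≈ 19 mm.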